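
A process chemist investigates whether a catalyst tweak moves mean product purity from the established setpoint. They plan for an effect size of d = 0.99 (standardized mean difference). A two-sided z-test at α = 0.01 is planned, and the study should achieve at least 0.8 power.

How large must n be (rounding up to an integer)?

For power 0.8 need Φ(δ − z_{0.005}) = 0.8, so δ = z_{0.005} + z_{0.20} = 2.576 + 0.842 = 3.417.
(For δ > 0 the lower-tail rejection region contributes negligibly to power, so the one-term inversion is standard.)
δ = d·√n ⇒ n = (δ/d)² = (3.417 / 0.99)² = 11.92.
Rounding up, n = 12.

n = 12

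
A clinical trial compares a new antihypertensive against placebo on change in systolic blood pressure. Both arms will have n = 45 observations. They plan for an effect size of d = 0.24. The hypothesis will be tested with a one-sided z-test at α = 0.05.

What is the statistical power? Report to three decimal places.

Noncentrality parameter: δ = d·√(n/2) = 0.24 × √(45/2) = 1.1384
One-sided α = 0.05 → critical value z_{0.05} = 1.645.
Power = P(Z > 1.645 − δ) = Φ(-0.506) = 0.3063.

Power ≈ 0.306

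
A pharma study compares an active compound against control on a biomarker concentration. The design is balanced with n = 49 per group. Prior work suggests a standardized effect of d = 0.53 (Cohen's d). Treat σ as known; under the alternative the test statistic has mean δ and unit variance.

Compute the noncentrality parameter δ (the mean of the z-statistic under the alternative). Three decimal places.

The noncentrality parameter scales effect size by the design's sample-size factor: δ = d·√(n/2) = 0.53 × √(49/2) = 2.6234

δ ≈ 2.623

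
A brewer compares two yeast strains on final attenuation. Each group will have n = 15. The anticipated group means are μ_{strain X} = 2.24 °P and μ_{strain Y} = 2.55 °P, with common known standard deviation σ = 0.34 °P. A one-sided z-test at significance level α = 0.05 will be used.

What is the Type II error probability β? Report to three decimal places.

β ≈ 0.197

Standardized effect: d = |μ_{strain X} − μ_{strain Y}| / σ = |2.24 − 2.55| / 0.34 = 0.9118
Noncentrality parameter: δ = d·√(n/2) = 0.9118 × √(15/2) = 2.4970
Critical value for a one-sided test at α = 0.05: z_α = 1.645.
Power = P(Z > 1.645 − δ) = Φ(0.852) = 0.8029.
Type II error: β = 1 − power = 1 − 0.8029 = 0.1971.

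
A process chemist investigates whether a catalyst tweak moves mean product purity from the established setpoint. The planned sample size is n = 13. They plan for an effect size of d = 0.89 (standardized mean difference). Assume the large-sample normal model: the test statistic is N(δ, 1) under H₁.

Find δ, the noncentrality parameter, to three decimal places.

δ = d·√n = 0.89 × √13 = 3.2089

δ ≈ 3.209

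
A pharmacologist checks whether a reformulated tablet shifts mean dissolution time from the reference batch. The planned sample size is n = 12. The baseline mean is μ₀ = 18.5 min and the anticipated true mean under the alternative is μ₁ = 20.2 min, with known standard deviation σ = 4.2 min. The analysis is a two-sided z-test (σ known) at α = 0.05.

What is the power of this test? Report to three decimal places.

Standardized effect: d = |μ₁ − μ₀| / σ = |20.2 − 18.5| / 4.2 = 0.4048
Noncentrality parameter: δ = d·√n = 0.4048 × √12 = 1.4021
Two-sided α = 0.05 → critical value z_{0.025} = 1.960.
Power = Φ(δ − 1.960) + Φ(−δ − 1.960) = Φ(-0.558) + Φ(-3.362) = 0.2885 + 0.0004 = 0.2889.

Power ≈ 0.289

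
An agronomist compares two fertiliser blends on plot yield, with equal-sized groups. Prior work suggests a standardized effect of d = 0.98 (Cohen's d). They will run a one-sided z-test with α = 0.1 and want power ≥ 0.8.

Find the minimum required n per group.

n = 10 per group

For power 0.8 need Φ(δ − z_{0.1}) = 0.8, so δ = z_{0.1} + z_{0.20} = 1.282 + 0.842 = 2.123.
δ = d·√(n/2) ⇒ n = 2(δ/d)² = 2 × (2.123 / 0.98)² = 9.39.
Rounding up, n = 10 per group.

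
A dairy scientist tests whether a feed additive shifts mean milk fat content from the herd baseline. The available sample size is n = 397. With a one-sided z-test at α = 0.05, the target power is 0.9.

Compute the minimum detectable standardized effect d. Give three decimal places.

d ≈ 0.147

Required noncentrality: δ = z_{0.05} + z_{0.10} = 1.645 + 1.282 = 2.926.
δ = d·√n ⇒ d = δ/√n = 2.926/√397 = 0.1469.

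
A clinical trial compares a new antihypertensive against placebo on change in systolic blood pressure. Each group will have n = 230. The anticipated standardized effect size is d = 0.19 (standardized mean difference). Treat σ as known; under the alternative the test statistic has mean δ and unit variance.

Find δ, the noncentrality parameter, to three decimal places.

The noncentrality parameter scales effect size by the design's sample-size factor: δ = d·√(n/2) = 0.19 × √(230/2) = 2.0375

δ ≈ 2.038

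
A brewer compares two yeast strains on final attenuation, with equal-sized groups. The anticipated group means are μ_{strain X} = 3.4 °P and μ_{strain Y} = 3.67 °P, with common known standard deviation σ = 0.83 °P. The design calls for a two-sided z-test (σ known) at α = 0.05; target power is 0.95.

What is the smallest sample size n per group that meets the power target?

n = 246 per group

Standardized effect: d = |μ_{strain X} − μ_{strain Y}| / σ = |3.4 − 3.67| / 0.83 = 0.3253
Set Φ(δ − 1.960) = 0.95; then δ − 1.960 = Φ⁻¹(0.95) = 1.645, giving δ = 3.605.
(For δ > 0 the lower-tail rejection region contributes negligibly to power, so the one-term inversion is standard.)
δ = d·√(n/2) ⇒ n = 2(δ/d)² = 2 × (3.605 / 0.3253)² = 245.60.
Rounding up, n = 246 per group.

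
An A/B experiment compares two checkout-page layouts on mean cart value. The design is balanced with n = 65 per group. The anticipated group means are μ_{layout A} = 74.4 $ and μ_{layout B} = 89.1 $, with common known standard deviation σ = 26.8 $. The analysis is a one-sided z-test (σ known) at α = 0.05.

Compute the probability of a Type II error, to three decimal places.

β ≈ 0.069

Standardized effect: d = |μ_{layout A} − μ_{layout B}| / σ = |74.4 − 89.1| / 26.8 = 0.5485
Noncentrality parameter: δ = d·√(n/2) = 0.5485 × √(65/2) = 3.1270
One-sided α = 0.05 → critical value z_{0.05} = 1.645.
Power = Φ(δ − 1.645) = Φ(1.482) = 0.9308.
Type II error: β = 1 − power = 1 − 0.9308 = 0.0692.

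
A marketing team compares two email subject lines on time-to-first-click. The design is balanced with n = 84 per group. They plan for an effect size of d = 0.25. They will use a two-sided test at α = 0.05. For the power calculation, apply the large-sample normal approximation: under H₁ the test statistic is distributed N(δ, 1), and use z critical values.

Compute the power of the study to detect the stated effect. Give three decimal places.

Power ≈ 0.367

Noncentrality parameter: δ = d·√(n/2) = 0.25 × √(84/2) = 1.6202
Two-sided α = 0.05 → critical value z_{0.025} = 1.960.
Power = Φ(δ − 1.960) + Φ(−δ − 1.960) = Φ(-0.340) + Φ(-3.580) = 0.3670 + 0.0002 = 0.3672.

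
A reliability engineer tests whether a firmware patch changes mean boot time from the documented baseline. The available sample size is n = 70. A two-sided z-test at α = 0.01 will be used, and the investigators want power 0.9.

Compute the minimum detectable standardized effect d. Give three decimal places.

Need Φ(δ − 2.576) = 0.9, so δ = 2.576 + 1.282 = 3.857.
(The second rejection-region term Φ(−δ − z_{α/2}) is negligible and dropped.)
δ = d·√n ⇒ d = δ/√n = 3.857/√70 = 0.4610.

d ≈ 0.461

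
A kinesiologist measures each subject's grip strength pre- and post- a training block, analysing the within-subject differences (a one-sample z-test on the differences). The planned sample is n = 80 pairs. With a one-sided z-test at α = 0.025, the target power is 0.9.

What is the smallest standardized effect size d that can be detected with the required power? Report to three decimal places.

d ≈ 0.362

Required noncentrality: δ = z_{0.025} + z_{0.10} = 1.960 + 1.282 = 3.242.
δ = d·√n ⇒ d = δ/√n = 3.242/√80 = 0.3624.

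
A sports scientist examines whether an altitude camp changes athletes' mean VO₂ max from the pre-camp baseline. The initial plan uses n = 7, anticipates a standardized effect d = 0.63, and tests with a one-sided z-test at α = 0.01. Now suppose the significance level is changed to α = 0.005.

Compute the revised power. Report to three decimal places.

Power ≈ 0.182

δ = d·√n = 0.63 × √7 = 1.6668 (unchanged). New critical value: z_{0.005} = 2.576.
Revised power = Φ(δ − 2.576) = Φ(-0.909) = 0.1817.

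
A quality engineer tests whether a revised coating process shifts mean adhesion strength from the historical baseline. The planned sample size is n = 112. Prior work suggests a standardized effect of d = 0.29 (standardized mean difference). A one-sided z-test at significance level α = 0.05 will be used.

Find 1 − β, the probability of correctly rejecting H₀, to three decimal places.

Power ≈ 0.923

Noncentrality parameter: δ = d·√n = 0.29 × √112 = 3.0691
One-sided α = 0.05 → critical value z_{0.05} = 1.645.
Power = P(Z > 1.645 − δ) = Φ(1.424) = 0.9228.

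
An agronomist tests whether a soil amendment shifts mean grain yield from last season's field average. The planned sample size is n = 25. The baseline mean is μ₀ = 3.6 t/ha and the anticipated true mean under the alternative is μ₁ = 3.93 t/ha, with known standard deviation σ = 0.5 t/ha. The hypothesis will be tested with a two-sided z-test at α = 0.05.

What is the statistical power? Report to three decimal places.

Power ≈ 0.910

Standardized effect: d = |μ₁ − μ₀| / σ = |3.93 − 3.6| / 0.5 = 0.6600
Noncentrality parameter: δ = d·√n = 0.6600 × √25 = 3.3000
Critical value for a two-sided test at α = 0.05: z_{α/2} = 1.960.
Power = Φ(δ − 1.960) + Φ(−δ − 1.960) = Φ(1.340) + Φ(-5.260) = 0.9099 + 0.0000 = 0.9099.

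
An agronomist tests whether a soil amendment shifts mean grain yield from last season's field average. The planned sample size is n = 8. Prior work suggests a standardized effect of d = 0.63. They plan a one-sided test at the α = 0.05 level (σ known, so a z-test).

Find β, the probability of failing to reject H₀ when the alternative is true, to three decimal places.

Noncentrality parameter: δ = d·√n = 0.63 × √8 = 1.7819
One-sided α = 0.05 → critical value z_{0.05} = 1.645.
Power = Φ(δ − 1.645) = Φ(0.137) = 0.5545.
Type II error: β = 1 − power = 1 − 0.5545 = 0.4455.

β ≈ 0.445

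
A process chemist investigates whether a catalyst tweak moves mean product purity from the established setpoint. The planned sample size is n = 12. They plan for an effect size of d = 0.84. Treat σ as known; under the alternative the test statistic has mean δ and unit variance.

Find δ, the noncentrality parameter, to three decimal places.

δ = d·√n = 0.84 × √12 = 2.9098

δ ≈ 2.910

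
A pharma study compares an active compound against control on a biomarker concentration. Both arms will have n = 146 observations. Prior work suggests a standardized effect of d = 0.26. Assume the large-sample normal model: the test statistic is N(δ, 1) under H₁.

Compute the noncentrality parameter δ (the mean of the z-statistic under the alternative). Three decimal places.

δ ≈ 2.221

The noncentrality parameter scales effect size by the design's sample-size factor: δ = d·√(n/2) = 0.26 × √(146/2) = 2.2214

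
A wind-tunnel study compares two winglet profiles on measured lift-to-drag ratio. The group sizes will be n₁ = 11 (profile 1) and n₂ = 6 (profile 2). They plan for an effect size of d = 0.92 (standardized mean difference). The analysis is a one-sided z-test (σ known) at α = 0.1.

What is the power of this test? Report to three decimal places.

Power ≈ 0.702

Noncentrality parameter: δ = d / √(1/n₁ + 1/n₂) = 0.92 / √(1/11 + 1/6) = 1.8127
One-sided α = 0.1 → critical value z_{0.1} = 1.282.
Power = P(Z > 1.282 − δ) = Φ(0.531) = 0.7024.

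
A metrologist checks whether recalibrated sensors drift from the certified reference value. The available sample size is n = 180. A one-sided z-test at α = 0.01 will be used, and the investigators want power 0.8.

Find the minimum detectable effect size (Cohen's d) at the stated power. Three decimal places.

Required noncentrality: δ = z_{0.01} + z_{0.20} = 2.326 + 0.842 = 3.168.
δ = d·√n ⇒ d = δ/√n = 3.168/√180 = 0.2361.

d ≈ 0.236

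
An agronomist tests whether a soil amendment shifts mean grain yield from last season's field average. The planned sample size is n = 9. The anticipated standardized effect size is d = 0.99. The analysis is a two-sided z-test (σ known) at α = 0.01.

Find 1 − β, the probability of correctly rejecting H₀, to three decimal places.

Noncentrality parameter: δ = d·√n = 0.99 × √9 = 2.9700
Critical value for a two-sided test at α = 0.01: z_{α/2} = 2.576.
Power = Φ(δ − 2.576) + Φ(−δ − 2.576) = Φ(0.394) + Φ(-5.546) = 0.6533 + 0.0000 = 0.6533.

Power ≈ 0.653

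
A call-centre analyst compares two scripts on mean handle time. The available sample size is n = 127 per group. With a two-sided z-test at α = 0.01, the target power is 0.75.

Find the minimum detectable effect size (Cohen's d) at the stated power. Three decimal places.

Required noncentrality: δ = z_{0.005} + z_{0.25} = 2.576 + 0.674 = 3.250.
(Lower-tail contribution to power is negligible for δ > 0.)
δ = d·√(n/2) ⇒ d = δ/√(n/2) = 3.250/√(127/2) = 0.4079.

d ≈ 0.408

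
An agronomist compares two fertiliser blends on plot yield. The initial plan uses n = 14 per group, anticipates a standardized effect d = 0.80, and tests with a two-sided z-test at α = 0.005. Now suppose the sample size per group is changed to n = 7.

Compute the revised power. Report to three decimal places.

With n = 7 per group: δ = d·√(n/2) = 0.80 × √(7/2) = 1.4967. Critical value z_{0.0025} = 2.807.
Revised power = Φ(δ − 2.807) + Φ(−δ − 2.807) = Φ(-1.310) + Φ(-4.304) = 0.0950 + 0.0000 = 0.0950.

Power ≈ 0.095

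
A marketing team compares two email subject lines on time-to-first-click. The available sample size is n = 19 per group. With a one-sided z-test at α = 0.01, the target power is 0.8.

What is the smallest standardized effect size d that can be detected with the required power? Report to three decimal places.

d ≈ 1.028

Need Φ(δ − 2.326) = 0.8, so δ = 2.326 + 0.842 = 3.168.
δ = d·√(n/2) ⇒ d = δ/√(n/2) = 3.168/√(19/2) = 1.0278.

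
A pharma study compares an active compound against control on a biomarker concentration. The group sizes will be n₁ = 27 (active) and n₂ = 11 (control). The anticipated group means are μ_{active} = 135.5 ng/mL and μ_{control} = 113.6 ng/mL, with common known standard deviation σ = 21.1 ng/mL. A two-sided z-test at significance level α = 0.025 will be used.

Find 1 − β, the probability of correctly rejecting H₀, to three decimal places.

Power ≈ 0.745

Standardized effect: d = |μ_{active} − μ_{control}| / σ = |135.5 − 113.6| / 21.1 = 1.0379
Noncentrality parameter: δ = d / √(1/n₁ + 1/n₂) = 1.0379 / √(1/27 + 1/11) = 2.9017
Critical value for a two-sided test at α = 0.025: z_{α/2} = 2.241.
Power = Φ(δ − 2.241) + Φ(−δ − 2.241) = Φ(0.660) + Φ(-5.143) = 0.7455 + 0.0000 = 0.7455.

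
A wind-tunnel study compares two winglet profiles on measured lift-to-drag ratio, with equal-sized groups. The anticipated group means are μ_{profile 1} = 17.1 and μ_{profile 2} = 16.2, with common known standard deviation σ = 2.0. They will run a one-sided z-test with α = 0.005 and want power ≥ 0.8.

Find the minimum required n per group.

n = 116 per group

Standardized effect: d = |μ_{profile 1} − μ_{profile 2}| / σ = |17.1 − 16.2| / 2.0 = 0.4500
For power 0.8 need Φ(δ − z_{0.005}) = 0.8, so δ = z_{0.005} + z_{0.20} = 2.576 + 0.842 = 3.417.
δ = d·√(n/2) ⇒ n = 2(δ/d)² = 2 × (3.417 / 0.4500)² = 115.35.
Rounding up, n = 116 per group.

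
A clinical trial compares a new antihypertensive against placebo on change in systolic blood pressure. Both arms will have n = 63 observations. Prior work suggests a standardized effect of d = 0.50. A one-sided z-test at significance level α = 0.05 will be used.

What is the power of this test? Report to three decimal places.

Power ≈ 0.877

Noncentrality parameter: δ = d·√(n/2) = 0.50 × √(63/2) = 2.8062
One-sided α = 0.05 → critical value z_{0.05} = 1.645.
Power = P(Z > 1.645 − δ) = Φ(1.161) = 0.8773.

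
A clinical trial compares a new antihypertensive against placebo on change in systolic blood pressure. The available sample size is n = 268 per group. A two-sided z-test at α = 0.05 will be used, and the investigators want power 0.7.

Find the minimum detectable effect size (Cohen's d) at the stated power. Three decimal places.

Need Φ(δ − 1.960) = 0.7, so δ = 1.960 + 0.524 = 2.484.
(Lower-tail contribution to power is negligible for δ > 0.)
δ = d·√(n/2) ⇒ d = δ/√(n/2) = 2.484/√(268/2) = 0.2146.

d ≈ 0.215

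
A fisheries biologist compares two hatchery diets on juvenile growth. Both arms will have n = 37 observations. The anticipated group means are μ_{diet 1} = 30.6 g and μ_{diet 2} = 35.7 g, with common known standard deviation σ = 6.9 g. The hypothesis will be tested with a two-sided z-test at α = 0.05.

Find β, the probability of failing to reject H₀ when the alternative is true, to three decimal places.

β ≈ 0.111

Standardized effect: d = |μ_{diet 1} − μ_{diet 2}| / σ = |30.6 − 35.7| / 6.9 = 0.7391
Noncentrality parameter: δ = d·√(n/2) = 0.7391 × √(37/2) = 3.1791
Critical value for a two-sided test at α = 0.05: z_{α/2} = 1.960.
Power = Φ(δ − 1.960) + Φ(−δ − 1.960) = Φ(1.219) + Φ(-5.139) = 0.8886 + 0.0000 = 0.8886.
Type II error: β = 1 − power = 1 − 0.8886 = 0.1114.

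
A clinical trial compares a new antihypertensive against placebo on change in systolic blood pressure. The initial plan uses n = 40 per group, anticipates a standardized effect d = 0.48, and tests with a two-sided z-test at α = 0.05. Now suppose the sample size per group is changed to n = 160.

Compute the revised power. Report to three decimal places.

With n = 160 per group: δ = d·√(n/2) = 0.48 × √(160/2) = 4.2933. Critical value z_{0.025} = 1.960.
Revised power = Φ(δ − 1.960) + Φ(−δ − 1.960) = Φ(2.333) + Φ(-6.253) = 0.9902 + 0.0000 = 0.9902.

Power ≈ 0.990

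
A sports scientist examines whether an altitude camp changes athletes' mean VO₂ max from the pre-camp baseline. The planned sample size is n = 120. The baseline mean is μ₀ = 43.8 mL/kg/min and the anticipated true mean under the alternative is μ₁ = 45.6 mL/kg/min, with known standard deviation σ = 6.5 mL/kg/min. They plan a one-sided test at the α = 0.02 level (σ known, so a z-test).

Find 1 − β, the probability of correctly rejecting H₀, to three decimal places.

Power ≈ 0.836

Standardized effect: d = |μ₁ − μ₀| / σ = |45.6 − 43.8| / 6.5 = 0.2769
Noncentrality parameter: δ = d·√n = 0.2769 × √120 = 3.0335
Critical value for a one-sided test at α = 0.02: z_α = 2.054.
Power = P(Z > 2.054 − δ) = Φ(0.980) = 0.8364.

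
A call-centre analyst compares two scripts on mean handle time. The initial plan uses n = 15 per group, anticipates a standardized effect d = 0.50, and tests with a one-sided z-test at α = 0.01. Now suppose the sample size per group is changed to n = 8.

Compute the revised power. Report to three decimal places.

Power ≈ 0.092

With n = 8 per group: δ = d·√(n/2) = 0.50 × √(8/2) = 1.0000. Critical value z_{0.01} = 2.326.
Revised power = Φ(δ − 2.326) = Φ(-1.326) = 0.0924.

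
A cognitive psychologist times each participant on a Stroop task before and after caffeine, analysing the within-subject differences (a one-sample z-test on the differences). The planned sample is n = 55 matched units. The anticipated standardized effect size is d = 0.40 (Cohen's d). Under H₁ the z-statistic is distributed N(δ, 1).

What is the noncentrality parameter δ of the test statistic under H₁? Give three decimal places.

δ ≈ 2.966

δ = d·√n = 0.40 × √55 = 2.9665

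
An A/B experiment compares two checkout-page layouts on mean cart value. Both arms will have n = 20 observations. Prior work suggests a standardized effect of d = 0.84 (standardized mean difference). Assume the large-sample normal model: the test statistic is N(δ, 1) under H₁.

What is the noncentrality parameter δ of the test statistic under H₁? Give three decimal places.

δ ≈ 2.656

The noncentrality parameter scales effect size by the design's sample-size factor: δ = d·√(n/2) = 0.84 × √(20/2) = 2.6563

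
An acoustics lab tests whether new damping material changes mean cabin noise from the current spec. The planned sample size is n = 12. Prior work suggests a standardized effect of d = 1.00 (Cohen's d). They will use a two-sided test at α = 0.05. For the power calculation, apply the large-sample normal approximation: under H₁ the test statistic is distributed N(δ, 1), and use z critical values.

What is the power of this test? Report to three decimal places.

Power ≈ 0.934

Noncentrality parameter: δ = d·√n = 1.00 × √12 = 3.4641
Two-sided α = 0.05 → critical value z_{0.025} = 1.960.
Power = Φ(δ − 1.960) + Φ(−δ − 1.960) = Φ(1.504) + Φ(-5.424) = 0.9337 + 0.0000 = 0.9337.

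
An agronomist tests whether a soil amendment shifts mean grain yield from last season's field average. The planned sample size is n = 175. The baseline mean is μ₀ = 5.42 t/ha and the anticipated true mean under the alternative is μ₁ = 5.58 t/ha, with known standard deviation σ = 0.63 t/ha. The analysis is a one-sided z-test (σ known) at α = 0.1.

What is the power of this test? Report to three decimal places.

Power ≈ 0.981

Standardized effect: d = |μ₁ − μ₀| / σ = |5.58 − 5.42| / 0.63 = 0.2540
Noncentrality parameter: δ = d·√n = 0.2540 × √175 = 3.3597
Critical value for a one-sided test at α = 0.1: z_α = 1.282.
Power = Φ(δ − 1.282) = Φ(2.078) = 0.9812.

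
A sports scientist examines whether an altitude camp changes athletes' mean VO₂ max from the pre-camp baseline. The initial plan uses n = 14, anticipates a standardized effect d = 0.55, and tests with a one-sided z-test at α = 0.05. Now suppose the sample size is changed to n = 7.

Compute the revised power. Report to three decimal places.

Power ≈ 0.425

With n = 7: δ = d·√n = 0.55 × √7 = 1.4552. Critical value z_{0.05} = 1.645.
Revised power = P(Z > 1.645 − δ) = Φ(-0.190) = 0.4248.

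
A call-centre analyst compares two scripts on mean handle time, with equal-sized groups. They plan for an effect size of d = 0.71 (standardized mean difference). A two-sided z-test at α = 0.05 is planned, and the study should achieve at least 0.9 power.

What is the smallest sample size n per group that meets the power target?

n = 42 per group

Set Φ(δ − 1.960) = 0.9; then δ − 1.960 = Φ⁻¹(0.9) = 1.282, giving δ = 3.242.
(The Φ(−δ − z_{α/2}) term is vanishingly small for δ > 0 and is dropped in the standard sample-size formula.)
δ = d·√(n/2) ⇒ n = 2(δ/d)² = 2 × (3.242 / 0.71)² = 41.69.
Round up to the next whole unit.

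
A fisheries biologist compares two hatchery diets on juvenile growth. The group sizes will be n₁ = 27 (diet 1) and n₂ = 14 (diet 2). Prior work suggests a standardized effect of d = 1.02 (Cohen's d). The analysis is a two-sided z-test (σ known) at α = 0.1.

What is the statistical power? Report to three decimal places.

Noncentrality parameter: δ = d / √(1/n₁ + 1/n₂) = 1.02 / √(1/27 + 1/14) = 3.0971
Two-sided α = 0.1 → critical value z_{0.05} = 1.645.
Power = Φ(δ − 1.645) + Φ(−δ − 1.645) = Φ(1.452) + Φ(-4.742) = 0.9268 + 0.0000 = 0.9268.

Power ≈ 0.927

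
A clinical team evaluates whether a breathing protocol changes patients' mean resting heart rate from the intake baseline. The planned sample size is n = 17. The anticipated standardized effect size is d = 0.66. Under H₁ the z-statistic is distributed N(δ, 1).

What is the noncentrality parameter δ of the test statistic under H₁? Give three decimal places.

The noncentrality parameter scales effect size by the design's sample-size factor: δ = d·√n = 0.66 × √17 = 2.7212

δ ≈ 2.721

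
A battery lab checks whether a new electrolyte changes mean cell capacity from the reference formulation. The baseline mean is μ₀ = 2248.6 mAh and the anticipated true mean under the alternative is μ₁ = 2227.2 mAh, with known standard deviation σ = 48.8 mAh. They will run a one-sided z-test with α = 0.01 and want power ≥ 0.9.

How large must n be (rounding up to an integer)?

Standardized effect: d = |μ₁ − μ₀| / σ = |2227.2 − 2248.6| / 48.8 = 0.4385
Set Φ(δ − 2.326) = 0.9; then δ − 2.326 = Φ⁻¹(0.9) = 1.282, giving δ = 3.608.
δ = d·√n ⇒ n = (δ/d)² = (3.608 / 0.4385)² = 67.69.
Rounding up, n = 68.

n = 68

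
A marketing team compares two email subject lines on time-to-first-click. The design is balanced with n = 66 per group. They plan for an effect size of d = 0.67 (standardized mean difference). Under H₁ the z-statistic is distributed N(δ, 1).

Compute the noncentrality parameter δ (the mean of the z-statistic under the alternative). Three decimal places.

δ ≈ 3.849

The noncentrality parameter scales effect size by the design's sample-size factor: δ = d·√(n/2) = 0.67 × √(66/2) = 3.8489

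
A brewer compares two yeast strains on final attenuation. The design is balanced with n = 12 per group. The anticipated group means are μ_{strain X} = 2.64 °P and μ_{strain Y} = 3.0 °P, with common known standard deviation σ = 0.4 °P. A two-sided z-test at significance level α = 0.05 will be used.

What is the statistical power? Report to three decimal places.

Power ≈ 0.597

Standardized effect: d = |μ_{strain X} − μ_{strain Y}| / σ = |2.64 − 3.0| / 0.4 = 0.9000
Noncentrality parameter: λ = d·√(n/2) = 0.9000 × √(12/2) = 2.2045
Two-sided α = 0.05 → critical value z_{0.025} = 1.960.
Power = Φ(λ − 1.960) + Φ(−λ − 1.960) = Φ(0.245) + Φ(-4.165) = 0.5966 + 0.0000 = 0.5966.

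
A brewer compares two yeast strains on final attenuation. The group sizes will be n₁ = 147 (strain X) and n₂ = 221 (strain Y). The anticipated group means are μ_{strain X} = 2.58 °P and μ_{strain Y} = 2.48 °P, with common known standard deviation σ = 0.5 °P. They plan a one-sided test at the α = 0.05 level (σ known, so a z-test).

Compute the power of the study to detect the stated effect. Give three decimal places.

Power ≈ 0.593

Standardized effect: d = |μ_{strain X} − μ_{strain Y}| / σ = |2.58 − 2.48| / 0.5 = 0.2000
Noncentrality parameter: δ = d / √(1/n₁ + 1/n₂) = 0.2000 / √(1/147 + 1/221) = 1.8791
Critical value for a one-sided test at α = 0.05: z_α = 1.645.
Power = P(Z > 1.645 − δ) = Φ(0.234) = 0.5926.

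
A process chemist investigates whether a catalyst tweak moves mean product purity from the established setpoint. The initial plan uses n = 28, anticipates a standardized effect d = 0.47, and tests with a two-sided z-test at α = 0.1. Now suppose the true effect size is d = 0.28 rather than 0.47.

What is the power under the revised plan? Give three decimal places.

With d = 0.28: δ = d·√n = 0.28 × √28 = 1.4816. Critical value z_{0.05} = 1.645.
Revised power = Φ(δ − 1.645) + Φ(−δ − 1.645) = Φ(-0.163) + Φ(-3.126) = 0.4352 + 0.0009 = 0.4361.

Power ≈ 0.436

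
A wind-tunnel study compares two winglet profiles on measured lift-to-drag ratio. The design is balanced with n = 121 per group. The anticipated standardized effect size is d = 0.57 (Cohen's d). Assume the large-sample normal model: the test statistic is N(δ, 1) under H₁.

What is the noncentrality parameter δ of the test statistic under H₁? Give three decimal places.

δ ≈ 4.434

The noncentrality parameter scales effect size by the design's sample-size factor: δ = d·√(n/2) = 0.57 × √(121/2) = 4.4336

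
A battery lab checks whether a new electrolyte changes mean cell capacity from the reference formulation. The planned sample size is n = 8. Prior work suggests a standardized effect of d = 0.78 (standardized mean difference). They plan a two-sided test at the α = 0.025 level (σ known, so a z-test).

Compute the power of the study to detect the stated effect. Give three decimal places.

Power ≈ 0.486

Noncentrality parameter: δ = d·√n = 0.78 × √8 = 2.2062
Critical value for a two-sided test at α = 0.025: z_{α/2} = 2.241.
Power = Φ(δ − 2.241) + Φ(−δ − 2.241) = Φ(-0.035) + Φ(-4.448) = 0.4859 + 0.0000 = 0.4860.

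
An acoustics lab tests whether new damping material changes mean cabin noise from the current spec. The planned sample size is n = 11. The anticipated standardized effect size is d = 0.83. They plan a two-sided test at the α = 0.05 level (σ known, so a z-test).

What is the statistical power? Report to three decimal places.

Power ≈ 0.786

Noncentrality parameter: δ = d·√n = 0.83 × √11 = 2.7528
Two-sided α = 0.05 → critical value z_{0.025} = 1.960.
Power = Φ(δ − 1.960) + Φ(−δ − 1.960) = Φ(0.793) + Φ(-4.713) = 0.7861 + 0.0000 = 0.7861.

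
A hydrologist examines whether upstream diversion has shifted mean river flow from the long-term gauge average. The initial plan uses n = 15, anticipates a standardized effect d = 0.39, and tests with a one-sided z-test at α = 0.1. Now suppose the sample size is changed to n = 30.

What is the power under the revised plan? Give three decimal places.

Power ≈ 0.804

With n = 30: δ = d·√n = 0.39 × √30 = 2.1361. Critical value z_{0.1} = 1.282.
Revised power = Φ(δ − 1.282) = Φ(0.855) = 0.8036.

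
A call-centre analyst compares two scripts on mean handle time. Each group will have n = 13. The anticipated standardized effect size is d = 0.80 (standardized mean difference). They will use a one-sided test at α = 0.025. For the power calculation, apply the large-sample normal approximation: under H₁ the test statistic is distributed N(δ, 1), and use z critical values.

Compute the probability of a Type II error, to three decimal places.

Noncentrality parameter: δ = d·√(n/2) = 0.80 × √(13/2) = 2.0396
One-sided α = 0.025 → critical value z_{0.025} = 1.960.
Power = Φ(δ − 1.960) = Φ(0.080) = 0.5317.
Type II error: β = 1 − power = 1 − 0.5317 = 0.4683.

β ≈ 0.468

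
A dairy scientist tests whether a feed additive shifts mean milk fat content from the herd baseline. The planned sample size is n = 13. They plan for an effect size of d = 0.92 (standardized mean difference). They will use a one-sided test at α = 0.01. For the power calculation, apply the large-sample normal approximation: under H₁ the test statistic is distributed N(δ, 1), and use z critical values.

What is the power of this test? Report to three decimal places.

Power ≈ 0.839

Noncentrality parameter: δ = d·√n = 0.92 × √13 = 3.3171
One-sided α = 0.01 → critical value z_{0.01} = 2.326.
Power = Φ(δ − 2.326) = Φ(0.991) = 0.8391.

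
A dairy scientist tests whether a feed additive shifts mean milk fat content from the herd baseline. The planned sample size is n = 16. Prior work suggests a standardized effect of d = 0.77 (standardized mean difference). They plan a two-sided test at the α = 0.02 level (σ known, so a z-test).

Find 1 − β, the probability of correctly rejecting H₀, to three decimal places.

Power ≈ 0.774

Noncentrality parameter: δ = d·√n = 0.77 × √16 = 3.0800
Two-sided α = 0.02 → critical value z_{0.01} = 2.326.
Power = Φ(δ − 2.326) + Φ(−δ − 2.326) = Φ(0.754) + Φ(-5.406) = 0.7745 + 0.0000 = 0.7745.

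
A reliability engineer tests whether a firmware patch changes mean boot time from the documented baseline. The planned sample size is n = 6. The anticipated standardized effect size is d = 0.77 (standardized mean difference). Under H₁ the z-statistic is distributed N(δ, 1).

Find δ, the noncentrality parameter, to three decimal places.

δ ≈ 1.886

The noncentrality parameter scales effect size by the design's sample-size factor: δ = d·√n = 0.77 × √6 = 1.8861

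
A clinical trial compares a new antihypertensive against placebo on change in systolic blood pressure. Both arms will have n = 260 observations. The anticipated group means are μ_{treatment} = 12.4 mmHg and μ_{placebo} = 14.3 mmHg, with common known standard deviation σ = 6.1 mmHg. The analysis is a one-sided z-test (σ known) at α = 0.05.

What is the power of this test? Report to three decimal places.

Power ≈ 0.972

Standardized effect: d = |μ_{treatment} − μ_{placebo}| / σ = |12.4 − 14.3| / 6.1 = 0.3115
Noncentrality parameter: δ = d·√(n/2) = 0.3115 × √(260/2) = 3.5514
Critical value for a one-sided test at α = 0.05: z_α = 1.645.
Power = Φ(δ − 1.645) = Φ(1.907) = 0.9717.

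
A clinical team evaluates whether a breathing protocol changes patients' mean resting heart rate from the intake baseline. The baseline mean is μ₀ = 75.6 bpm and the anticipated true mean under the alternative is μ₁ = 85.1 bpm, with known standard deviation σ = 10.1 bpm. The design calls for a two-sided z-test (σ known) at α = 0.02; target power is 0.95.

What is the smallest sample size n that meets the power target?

Standardized effect: d = |μ₁ − μ₀| / σ = |85.1 − 75.6| / 10.1 = 0.9406
For power 0.95 need Φ(δ − z_{0.01}) = 0.95, so δ = z_{0.01} + z_{0.05} = 2.326 + 1.645 = 3.971.
(For δ > 0 the lower-tail rejection region contributes negligibly to power, so the one-term inversion is standard.)
δ = d·√n ⇒ n = (δ/d)² = (3.971 / 0.9406)² = 17.83.
Round up to the next whole unit.

n = 18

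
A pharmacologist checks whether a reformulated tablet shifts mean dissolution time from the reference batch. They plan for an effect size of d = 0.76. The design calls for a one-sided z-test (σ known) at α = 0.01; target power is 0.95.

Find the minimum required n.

For power 0.95 need Φ(δ − z_{0.01}) = 0.95, so δ = z_{0.01} + z_{0.05} = 2.326 + 1.645 = 3.971.
δ = d·√n ⇒ n = (δ/d)² = (3.971 / 0.76)² = 27.30.
Round up to the next whole unit.

n = 28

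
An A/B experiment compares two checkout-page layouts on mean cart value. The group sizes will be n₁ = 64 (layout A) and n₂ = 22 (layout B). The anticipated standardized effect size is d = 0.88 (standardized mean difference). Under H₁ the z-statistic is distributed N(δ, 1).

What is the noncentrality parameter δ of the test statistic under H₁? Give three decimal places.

The noncentrality parameter scales effect size by the design's sample-size factor: δ = d / √(1/n₁ + 1/n₂) = 0.88 / √(1/64 + 1/22) = 3.5607

δ ≈ 3.561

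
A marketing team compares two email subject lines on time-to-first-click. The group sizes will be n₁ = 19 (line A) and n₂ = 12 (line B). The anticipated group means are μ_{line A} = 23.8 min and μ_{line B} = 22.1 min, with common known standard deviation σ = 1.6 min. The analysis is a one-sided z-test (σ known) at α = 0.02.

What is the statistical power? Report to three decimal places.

Power ≈ 0.796

Standardized effect: d = |μ_{line A} − μ_{line B}| / σ = |23.8 − 22.1| / 1.6 = 1.0625
Noncentrality parameter: δ = d / √(1/n₁ + 1/n₂) = 1.0625 / √(1/19 + 1/12) = 2.8815
Critical value for a one-sided test at α = 0.02: z_α = 2.054.
Power = P(Z > 2.054 − δ) = Φ(0.828) = 0.7961.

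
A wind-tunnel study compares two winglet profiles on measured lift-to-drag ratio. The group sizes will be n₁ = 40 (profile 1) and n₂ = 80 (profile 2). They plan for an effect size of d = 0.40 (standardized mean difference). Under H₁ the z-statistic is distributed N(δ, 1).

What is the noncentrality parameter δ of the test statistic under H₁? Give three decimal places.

δ = d / √(1/n₁ + 1/n₂) = 0.40 / √(1/40 + 1/80) = 2.0656

δ ≈ 2.066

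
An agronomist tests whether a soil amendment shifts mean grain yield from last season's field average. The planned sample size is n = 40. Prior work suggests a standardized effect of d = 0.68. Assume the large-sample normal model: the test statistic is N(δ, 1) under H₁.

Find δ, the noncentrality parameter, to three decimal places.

δ ≈ 4.301

δ = d·√n = 0.68 × √40 = 4.3007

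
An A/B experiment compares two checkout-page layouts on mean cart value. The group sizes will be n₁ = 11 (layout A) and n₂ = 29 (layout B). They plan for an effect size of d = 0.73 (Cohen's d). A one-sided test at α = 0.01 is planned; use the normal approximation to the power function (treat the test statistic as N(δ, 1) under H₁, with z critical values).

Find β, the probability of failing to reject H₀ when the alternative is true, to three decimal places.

Noncentrality parameter: δ = d / √(1/n₁ + 1/n₂) = 0.73 / √(1/11 + 1/29) = 2.0615
One-sided α = 0.01 → critical value z_{0.01} = 2.326.
Power = Φ(δ − 2.326) = Φ(-0.265) = 0.3956.
Type II error: β = 1 − power = 1 − 0.3956 = 0.6044.

β ≈ 0.604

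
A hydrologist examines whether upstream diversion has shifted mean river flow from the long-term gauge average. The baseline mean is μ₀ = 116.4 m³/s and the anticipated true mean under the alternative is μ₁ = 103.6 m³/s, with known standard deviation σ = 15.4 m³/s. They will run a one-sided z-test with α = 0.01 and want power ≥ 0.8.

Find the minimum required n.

n = 15

Standardized effect: d = |μ₁ − μ₀| / σ = |103.6 − 116.4| / 15.4 = 0.8312
Set Φ(δ − 2.326) = 0.8; then δ − 2.326 = Φ⁻¹(0.8) = 0.842, giving δ = 3.168.
δ = d·√n ⇒ n = (δ/d)² = (3.168 / 0.8312)² = 14.53.
Rounding up, n = 15.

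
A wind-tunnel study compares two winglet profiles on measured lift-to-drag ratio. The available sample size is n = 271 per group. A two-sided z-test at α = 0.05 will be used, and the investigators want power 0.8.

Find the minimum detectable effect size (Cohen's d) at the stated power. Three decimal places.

Need Φ(δ − 1.960) = 0.8, so δ = 1.960 + 0.842 = 2.802.
(Lower-tail contribution to power is negligible for δ > 0.)
δ = d·√(n/2) ⇒ d = δ/√(n/2) = 2.802/√(271/2) = 0.2407.

d ≈ 0.241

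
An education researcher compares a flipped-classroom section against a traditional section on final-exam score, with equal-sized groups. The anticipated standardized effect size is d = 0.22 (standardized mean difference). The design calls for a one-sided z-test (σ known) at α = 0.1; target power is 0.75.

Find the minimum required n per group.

n = 159 per group

Set Φ(δ − 1.282) = 0.75; then δ − 1.282 = Φ⁻¹(0.75) = 0.674, giving δ = 1.956.
δ = d·√(n/2) ⇒ n = 2(δ/d)² = 2 × (1.956 / 0.22)² = 158.10.
Round up to the next whole unit.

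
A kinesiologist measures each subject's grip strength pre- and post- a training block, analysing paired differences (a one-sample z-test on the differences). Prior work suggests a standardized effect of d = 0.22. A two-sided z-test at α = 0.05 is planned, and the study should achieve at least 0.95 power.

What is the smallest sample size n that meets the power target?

n = 269

Set Φ(δ − 1.960) = 0.95; then δ − 1.960 = Φ⁻¹(0.95) = 1.645, giving δ = 3.605.
(The Φ(−δ − z_{α/2}) term is vanishingly small for δ > 0 and is dropped in the standard sample-size formula.)
δ = d·√n ⇒ n = (δ/d)² = (3.605 / 0.22)² = 268.49.
Rounding up, n = 269.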